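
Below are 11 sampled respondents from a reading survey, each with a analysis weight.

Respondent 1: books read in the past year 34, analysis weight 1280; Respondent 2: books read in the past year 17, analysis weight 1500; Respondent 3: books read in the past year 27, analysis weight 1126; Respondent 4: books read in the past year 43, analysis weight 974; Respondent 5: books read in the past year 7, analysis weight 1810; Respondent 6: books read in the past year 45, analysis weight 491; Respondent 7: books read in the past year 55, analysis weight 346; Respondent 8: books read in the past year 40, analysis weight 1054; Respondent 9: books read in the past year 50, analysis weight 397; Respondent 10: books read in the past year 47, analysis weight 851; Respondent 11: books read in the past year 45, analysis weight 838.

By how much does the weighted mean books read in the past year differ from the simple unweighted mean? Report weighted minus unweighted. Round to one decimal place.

-5.9

Unweighted sum = 34 + 17 + 27 + 43 + 7 + 45 + 55 + 40 + 50 + 47 + 45 = 410
Unweighted mean = 410 / 11 = 37.272727
Weighted sum = 34×1280 + 17×1500 + 27×1126 + 43×974 + 7×1810 + 45×491 + 55×346 + 40×1054 + 50×397 + 47×851 + 45×838
  = 334816
Sum of weights = 1280 + 1500 + 1126 + 974 + 1810 + 491 + 346 + 1054 + 397 + 851 + 838 = 10667
Weighted mean = 334816 / 10667 = 31.388019
Difference (weighted minus unweighted) = -5.8847081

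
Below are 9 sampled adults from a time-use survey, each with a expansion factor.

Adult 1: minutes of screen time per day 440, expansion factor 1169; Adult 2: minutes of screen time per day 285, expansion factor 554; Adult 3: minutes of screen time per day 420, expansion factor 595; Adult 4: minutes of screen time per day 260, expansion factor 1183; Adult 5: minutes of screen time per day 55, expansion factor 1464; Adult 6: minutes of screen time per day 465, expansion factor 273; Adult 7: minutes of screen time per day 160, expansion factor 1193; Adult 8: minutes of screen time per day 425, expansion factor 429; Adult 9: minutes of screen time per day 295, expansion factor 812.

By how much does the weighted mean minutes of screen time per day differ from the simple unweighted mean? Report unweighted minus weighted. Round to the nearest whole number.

Unweighted sum = 440 + 285 + 420 + 260 + 55 + 465 + 160 + 425 + 295 = 2805
Unweighted mean = 2805 / 9 = 311.66667
Weighted sum = 440×1169 + 285×554 + 420×595 + 260×1183 + 55×1464 + 465×273 + 160×1193 + 425×429 + 295×812
  = 514360 + 157890 + 249900 + 307580 + 80520 + 126945 + 190880 + 182325 + 239540 = 2049940
Sum of weights = 1169 + 554 + 595 + 1183 + 1464 + 273 + 1193 + 429 + 812 = 7672
Weighted mean = 2049940 / 7672 = 267.1976
Difference (unweighted minus weighted) = 44.469065

44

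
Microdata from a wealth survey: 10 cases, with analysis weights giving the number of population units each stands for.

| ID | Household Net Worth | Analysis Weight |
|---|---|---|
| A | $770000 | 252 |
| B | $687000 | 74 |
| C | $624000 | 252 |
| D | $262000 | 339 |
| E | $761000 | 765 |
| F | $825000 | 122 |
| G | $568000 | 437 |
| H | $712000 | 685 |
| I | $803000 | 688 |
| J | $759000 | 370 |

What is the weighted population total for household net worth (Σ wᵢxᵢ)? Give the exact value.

2742989000

Weighted total = 770000×252 + 687000×74 + 624000×252 + 262000×339 + 761000×765 + 825000×122 + 568000×437 + 712000×685 + 803000×688 + 759000×370
  = 194040000 + 50838000 + 157248000 + 88818000 + 582165000 + 100650000 + 248216000 + 487720000 + 552464000 + 280830000 = 2742989000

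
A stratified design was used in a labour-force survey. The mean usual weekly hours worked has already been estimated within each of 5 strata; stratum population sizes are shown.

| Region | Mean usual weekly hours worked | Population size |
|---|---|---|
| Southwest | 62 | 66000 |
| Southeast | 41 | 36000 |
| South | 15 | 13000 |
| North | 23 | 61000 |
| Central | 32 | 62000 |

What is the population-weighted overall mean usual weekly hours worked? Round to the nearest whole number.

Σ Nₕ·x̄ₕ = 62×66000 + 41×36000 + 15×13000 + 23×61000 + 32×62000
  = 4092000 + 1476000 + 195000 + 1403000 + 1984000 = 9150000
Σ Nₕ = 66000 + 36000 + 13000 + 61000 + 62000 = 238000
Overall mean = 9150000 / 238000 = 38.445378

38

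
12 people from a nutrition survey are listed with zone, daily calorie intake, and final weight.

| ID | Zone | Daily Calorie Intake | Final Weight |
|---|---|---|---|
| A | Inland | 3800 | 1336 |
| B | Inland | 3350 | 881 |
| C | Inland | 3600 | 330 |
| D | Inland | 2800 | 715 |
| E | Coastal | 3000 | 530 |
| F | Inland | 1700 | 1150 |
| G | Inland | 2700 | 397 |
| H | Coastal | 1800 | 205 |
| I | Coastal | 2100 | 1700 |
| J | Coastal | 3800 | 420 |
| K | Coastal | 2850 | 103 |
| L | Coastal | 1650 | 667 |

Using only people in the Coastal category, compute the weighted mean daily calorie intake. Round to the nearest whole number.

Coastal rows: E, H, I, J, K, L
Weighted sum = 3000×530 + 1800×205 + 2100×1700 + 3800×420 + 2850×103 + 1650×667
  = 1590000 + 369000 + 3570000 + 1596000 + 293550 + 1100550 = 8519100
Sum of weights = 530 + 205 + 1700 + 420 + 103 + 667 = 3625
Weighted mean = 8519100 / 3625 = 2350.0966

2350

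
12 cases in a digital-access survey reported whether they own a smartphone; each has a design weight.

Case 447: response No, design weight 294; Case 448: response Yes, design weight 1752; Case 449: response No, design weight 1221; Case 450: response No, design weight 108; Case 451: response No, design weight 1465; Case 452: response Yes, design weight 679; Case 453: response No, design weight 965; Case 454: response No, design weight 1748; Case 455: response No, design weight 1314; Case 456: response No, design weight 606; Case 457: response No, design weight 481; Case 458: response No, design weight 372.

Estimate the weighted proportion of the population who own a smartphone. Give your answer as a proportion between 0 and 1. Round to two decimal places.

0.22

Sum of weights for 'Yes' = 1752 + 679 = 2431
Total weight = 294 + 1752 + 1221 + 108 + 1465 + 679 + 965 + 1748 + 1314 + 606 + 481 + 372 = 11005
Weighted proportion = 2431 / 11005 = 0.22089959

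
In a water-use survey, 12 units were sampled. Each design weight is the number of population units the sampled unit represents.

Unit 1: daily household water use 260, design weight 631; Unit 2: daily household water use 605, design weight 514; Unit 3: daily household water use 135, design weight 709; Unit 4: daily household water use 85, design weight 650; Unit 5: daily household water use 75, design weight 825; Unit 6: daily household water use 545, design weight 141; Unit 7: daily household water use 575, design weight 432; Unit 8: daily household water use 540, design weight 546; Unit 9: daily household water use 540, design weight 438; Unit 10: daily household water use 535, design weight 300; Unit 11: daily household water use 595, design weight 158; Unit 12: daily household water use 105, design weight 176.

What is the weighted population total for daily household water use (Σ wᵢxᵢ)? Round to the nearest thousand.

1817000

Weighted total = 260×631 + 605×514 + 135×709 + 85×650 + 75×825 + 545×141 + 575×432 + 540×546 + 540×438 + 535×300 + 595×158 + 105×176
  = 164060 + 310970 + 95715 + 55250 + 61875 + 76845 + 248400 + 294840 + 236520 + 160500 + 94010 + 18480 = 1817465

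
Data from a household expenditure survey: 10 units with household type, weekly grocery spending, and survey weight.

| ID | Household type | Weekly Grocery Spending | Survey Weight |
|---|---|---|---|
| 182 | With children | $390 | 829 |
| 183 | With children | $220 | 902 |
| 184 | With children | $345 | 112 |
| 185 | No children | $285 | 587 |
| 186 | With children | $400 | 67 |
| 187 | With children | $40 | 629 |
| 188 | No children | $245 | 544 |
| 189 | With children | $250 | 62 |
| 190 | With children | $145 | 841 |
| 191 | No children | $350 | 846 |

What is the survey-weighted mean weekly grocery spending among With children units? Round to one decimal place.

With children rows: 182, 183, 184, 186, 187, 189, 190
Weighted sum = 749795
Sum of weights = 829 + 902 + 112 + 67 + 629 + 62 + 841 = 3442
Weighted mean = 749795 / 3442 = 217.83701

217.8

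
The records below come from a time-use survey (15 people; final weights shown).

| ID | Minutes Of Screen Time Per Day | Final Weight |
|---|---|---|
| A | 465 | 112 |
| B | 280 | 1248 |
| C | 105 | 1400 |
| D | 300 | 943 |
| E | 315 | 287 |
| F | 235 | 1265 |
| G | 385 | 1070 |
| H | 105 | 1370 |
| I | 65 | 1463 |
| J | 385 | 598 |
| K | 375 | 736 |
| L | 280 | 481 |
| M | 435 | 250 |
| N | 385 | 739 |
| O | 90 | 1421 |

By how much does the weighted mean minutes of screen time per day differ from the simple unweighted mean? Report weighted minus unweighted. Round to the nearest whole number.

Unweighted sum = 4205
Unweighted mean = 4205 / 15 = 280.33333
Weighted sum = 3032060
Sum of weights = 13383
Weighted mean = 3032060 / 13383 = 226.56056
Difference (weighted minus unweighted) = -53.772771

-54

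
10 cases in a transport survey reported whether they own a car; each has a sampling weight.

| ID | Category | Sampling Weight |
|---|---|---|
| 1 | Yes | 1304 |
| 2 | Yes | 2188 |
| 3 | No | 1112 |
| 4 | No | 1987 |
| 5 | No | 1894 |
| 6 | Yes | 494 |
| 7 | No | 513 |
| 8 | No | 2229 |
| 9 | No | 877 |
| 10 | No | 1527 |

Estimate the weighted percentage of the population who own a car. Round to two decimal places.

Sum of weights for 'Yes' = 1304 + 2188 + 494 = 3986
Total weight = 1304 + 2188 + 1112 + 1987 + 1894 + 494 + 513 + 2229 + 877 + 1527 = 14125
Weighted proportion = 3986 / 14125 = 0.28219469 → 28.219469%

28.22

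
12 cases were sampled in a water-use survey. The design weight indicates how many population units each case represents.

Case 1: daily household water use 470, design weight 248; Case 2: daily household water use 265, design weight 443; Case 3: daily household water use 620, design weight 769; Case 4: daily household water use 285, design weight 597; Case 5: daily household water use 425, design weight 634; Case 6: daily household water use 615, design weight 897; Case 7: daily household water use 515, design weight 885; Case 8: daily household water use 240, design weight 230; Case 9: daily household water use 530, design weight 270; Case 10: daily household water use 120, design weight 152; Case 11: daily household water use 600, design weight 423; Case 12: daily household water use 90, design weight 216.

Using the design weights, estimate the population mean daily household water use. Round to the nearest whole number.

459

Weighted sum = 470×248 + 265×443 + 620×769 + 285×597 + 425×634 + 615×897 + 515×885 + 240×230 + 530×270 + 120×152 + 600×423 + 90×216
  = 116560 + 117395 + 476780 + 170145 + 269450 + 551655 + 455775 + 55200 + 143100 + 18240 + 253800 + 19440 = 2647540
Sum of weights = 248 + 443 + 769 + 597 + 634 + 897 + 885 + 230 + 270 + 152 + 423 + 216 = 5764
Weighted mean = 2647540 / 5764 = 459.32339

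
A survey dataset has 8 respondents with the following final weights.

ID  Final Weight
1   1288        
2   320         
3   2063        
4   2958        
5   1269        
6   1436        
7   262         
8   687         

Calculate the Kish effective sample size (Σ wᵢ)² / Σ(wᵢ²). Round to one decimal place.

Σ wᵢ = 10283
Σ wᵢ² = 1658944 + 102400 + 4255969 + 8749764 + 1610361 + 2062096 + 68644 + 471969 = 18980147
n_eff = 10283² / 18980147 = 105740089 / 18980147 = 5.571089

5.6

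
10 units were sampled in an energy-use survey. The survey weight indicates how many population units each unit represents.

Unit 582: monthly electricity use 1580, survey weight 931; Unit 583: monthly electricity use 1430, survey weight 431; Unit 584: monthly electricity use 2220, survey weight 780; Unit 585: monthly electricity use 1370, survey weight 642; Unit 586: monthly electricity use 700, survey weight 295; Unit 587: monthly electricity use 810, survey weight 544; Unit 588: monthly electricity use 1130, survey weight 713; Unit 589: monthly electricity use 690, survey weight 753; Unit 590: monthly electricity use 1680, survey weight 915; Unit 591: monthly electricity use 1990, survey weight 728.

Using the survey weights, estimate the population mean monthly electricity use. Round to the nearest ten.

Weighted sum = 1580×931 + 1430×431 + 2220×780 + 1370×642 + 700×295 + 810×544 + 1130×713 + 690×753 + 1680×915 + 1990×728
  = 9656770
Sum of weights = 931 + 431 + 780 + 642 + 295 + 544 + 713 + 753 + 915 + 728 = 6732
Weighted mean = 9656770 / 6732 = 1434.4578

1430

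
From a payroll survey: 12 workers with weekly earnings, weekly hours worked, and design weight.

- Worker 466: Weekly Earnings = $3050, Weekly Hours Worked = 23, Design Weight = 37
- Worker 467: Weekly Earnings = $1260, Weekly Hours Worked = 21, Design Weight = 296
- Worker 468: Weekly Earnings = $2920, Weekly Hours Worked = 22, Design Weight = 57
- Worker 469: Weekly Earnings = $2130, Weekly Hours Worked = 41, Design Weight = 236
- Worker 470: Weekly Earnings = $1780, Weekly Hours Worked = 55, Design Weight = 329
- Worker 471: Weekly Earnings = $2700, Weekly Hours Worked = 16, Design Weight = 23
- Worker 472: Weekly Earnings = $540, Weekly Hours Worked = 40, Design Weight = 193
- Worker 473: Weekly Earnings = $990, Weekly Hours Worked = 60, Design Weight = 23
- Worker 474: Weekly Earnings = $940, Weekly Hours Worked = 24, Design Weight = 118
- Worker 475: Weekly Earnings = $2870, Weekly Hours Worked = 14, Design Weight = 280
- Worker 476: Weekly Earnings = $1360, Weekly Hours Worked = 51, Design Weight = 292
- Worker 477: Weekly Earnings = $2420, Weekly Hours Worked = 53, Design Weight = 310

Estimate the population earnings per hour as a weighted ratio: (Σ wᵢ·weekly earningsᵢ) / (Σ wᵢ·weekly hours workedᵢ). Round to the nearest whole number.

Σ wᵢ·y = 3050×37 + 1260×296 + 2920×57 + 2130×236 + 1780×329 + 2700×23 + 540×193 + 990×23 + 940×118 + 2870×280 + 1360×292 + 2420×310
  = 112850 + 372960 + 166440 + 502680 + 585620 + 62100 + 104220 + 22770 + 110920 + 803600 + 397120 + 750200 = 3991480
Σ wᵢ·x = 23×37 + 21×296 + 22×57 + 41×236 + 55×329 + 16×23 + 40×193 + 60×23 + 24×118 + 14×280 + 51×292 + 53×310
  = 83634
Ratio = 3991480 / 83634 = 47.725566

48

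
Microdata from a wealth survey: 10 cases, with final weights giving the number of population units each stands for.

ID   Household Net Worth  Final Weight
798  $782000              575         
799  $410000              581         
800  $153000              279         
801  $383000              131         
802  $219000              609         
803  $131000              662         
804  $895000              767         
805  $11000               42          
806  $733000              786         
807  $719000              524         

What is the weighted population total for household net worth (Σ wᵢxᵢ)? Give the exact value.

2640634000

Weighted total = 782000×575 + 410000×581 + 153000×279 + 383000×131 + 219000×609 + 131000×662 + 895000×767 + 11000×42 + 733000×786 + 719000×524
  = 449650000 + 238210000 + 42687000 + 50173000 + 133371000 + 86722000 + 686465000 + 462000 + 576138000 + 376756000 = 2640634000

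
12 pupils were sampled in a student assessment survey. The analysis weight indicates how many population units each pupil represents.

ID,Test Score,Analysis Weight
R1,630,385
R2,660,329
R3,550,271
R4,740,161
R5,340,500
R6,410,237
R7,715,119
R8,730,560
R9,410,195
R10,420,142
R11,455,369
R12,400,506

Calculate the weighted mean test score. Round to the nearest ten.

Weighted sum = 630×385 + 660×329 + 550×271 + 740×161 + 340×500 + 410×237 + 715×119 + 730×560 + 410×195 + 420×142 + 455×369 + 400×506
  = 1998820
Sum of weights = 385 + 329 + 271 + 161 + 500 + 237 + 119 + 560 + 195 + 142 + 369 + 506 = 3774
Weighted mean = 1998820 / 3774 = 529.62904

530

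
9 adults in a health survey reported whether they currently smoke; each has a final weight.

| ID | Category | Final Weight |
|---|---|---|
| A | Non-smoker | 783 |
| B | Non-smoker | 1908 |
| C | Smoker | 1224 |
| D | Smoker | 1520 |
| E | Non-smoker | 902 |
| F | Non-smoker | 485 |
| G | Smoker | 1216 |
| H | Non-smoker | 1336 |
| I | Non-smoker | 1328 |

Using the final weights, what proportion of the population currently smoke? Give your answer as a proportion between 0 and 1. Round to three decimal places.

Sum of weights for 'Smoker' = 1224 + 1520 + 1216 = 3960
Total weight = 783 + 1908 + 1224 + 1520 + 902 + 485 + 1216 + 1336 + 1328 = 10702
Weighted proportion = 3960 / 10702 = 0.37002429

0.370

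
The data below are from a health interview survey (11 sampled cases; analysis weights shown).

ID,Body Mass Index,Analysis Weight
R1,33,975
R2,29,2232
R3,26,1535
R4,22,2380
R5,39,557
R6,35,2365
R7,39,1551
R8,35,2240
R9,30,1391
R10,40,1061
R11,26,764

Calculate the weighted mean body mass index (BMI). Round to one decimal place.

Weighted sum = 33×975 + 29×2232 + 26×1535 + 22×2380 + 39×557 + 35×2365 + 39×1551 + 35×2240 + 30×1391 + 40×1061 + 26×764
  = 32175 + 64728 + 39910 + 52360 + 21723 + 82775 + 60489 + 78400 + 41730 + 42440 + 19864 = 536594
Sum of weights = 975 + 2232 + 1535 + 2380 + 557 + 2365 + 1551 + 2240 + 1391 + 1061 + 764 = 17051
Weighted mean = 536594 / 17051 = 31.469943

31.5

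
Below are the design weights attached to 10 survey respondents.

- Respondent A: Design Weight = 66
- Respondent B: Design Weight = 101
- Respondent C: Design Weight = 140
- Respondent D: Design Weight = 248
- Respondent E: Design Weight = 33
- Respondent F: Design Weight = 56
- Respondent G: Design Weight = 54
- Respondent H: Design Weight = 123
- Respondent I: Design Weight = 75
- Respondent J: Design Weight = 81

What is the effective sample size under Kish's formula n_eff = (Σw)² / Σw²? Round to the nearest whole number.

7

Σ wᵢ = 66 + 101 + 140 + 248 + 33 + 56 + 54 + 123 + 75 + 81 = 977
Σ wᵢ² = 4356 + 10201 + 19600 + 61504 + 1089 + 3136 + 2916 + 15129 + 5625 + 6561 = 130117
n_eff = 977² / 130117 = 954529 / 130117 = 7.3359284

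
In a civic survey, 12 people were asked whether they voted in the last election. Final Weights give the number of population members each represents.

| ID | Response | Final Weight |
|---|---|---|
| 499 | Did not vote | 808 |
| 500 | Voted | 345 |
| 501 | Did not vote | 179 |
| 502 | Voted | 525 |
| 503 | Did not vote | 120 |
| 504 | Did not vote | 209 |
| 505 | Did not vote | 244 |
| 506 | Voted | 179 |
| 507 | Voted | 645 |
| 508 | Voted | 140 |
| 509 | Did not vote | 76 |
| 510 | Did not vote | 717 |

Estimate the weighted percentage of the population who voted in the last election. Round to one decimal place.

Sum of weights for 'Voted' = 345 + 525 + 179 + 645 + 140 = 1834
Total weight = 808 + 345 + 179 + 525 + 120 + 209 + 244 + 179 + 645 + 140 + 76 + 717 = 4187
Weighted proportion = 1834 / 4187 = 0.43802245 → 43.802245%

43.8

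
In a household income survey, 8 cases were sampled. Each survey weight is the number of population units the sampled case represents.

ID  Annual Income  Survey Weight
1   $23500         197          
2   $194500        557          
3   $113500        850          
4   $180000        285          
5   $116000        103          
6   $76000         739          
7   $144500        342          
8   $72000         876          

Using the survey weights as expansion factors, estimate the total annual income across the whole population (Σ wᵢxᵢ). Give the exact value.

Weighted total = 23500×197 + 194500×557 + 113500×850 + 180000×285 + 116000×103 + 76000×739 + 144500×342 + 72000×876
  = 441344000

441344000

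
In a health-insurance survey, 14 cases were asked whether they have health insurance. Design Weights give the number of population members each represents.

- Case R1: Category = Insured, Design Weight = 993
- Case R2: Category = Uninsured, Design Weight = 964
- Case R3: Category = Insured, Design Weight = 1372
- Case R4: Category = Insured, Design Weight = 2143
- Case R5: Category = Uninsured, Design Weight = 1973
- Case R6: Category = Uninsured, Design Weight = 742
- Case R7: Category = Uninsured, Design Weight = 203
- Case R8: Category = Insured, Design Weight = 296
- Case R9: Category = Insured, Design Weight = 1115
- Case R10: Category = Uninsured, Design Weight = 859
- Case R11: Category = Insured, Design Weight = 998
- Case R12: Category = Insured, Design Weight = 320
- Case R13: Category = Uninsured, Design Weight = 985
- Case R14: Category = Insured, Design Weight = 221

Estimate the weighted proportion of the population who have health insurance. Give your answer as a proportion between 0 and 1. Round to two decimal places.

0.57

Sum of weights for 'Insured' = 993 + 1372 + 2143 + 296 + 1115 + 998 + 320 + 221 = 7458
Total weight = 13184
Weighted proportion = 7458 / 13184 = 0.56568568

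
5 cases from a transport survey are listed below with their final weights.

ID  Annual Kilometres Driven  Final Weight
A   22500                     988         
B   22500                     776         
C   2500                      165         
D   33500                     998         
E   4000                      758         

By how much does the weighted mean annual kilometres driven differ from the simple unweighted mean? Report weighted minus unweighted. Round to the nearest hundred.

3800

Unweighted sum = 22500 + 22500 + 2500 + 33500 + 4000 = 85000
Unweighted mean = 85000 / 5 = 17000
Weighted sum = 22500×988 + 22500×776 + 2500×165 + 33500×998 + 4000×758
  = 22230000 + 17460000 + 412500 + 33433000 + 3032000 = 76567500
Sum of weights = 3685
Weighted mean = 76567500 / 3685 = 20778.155
Difference (weighted minus unweighted) = 3778.1547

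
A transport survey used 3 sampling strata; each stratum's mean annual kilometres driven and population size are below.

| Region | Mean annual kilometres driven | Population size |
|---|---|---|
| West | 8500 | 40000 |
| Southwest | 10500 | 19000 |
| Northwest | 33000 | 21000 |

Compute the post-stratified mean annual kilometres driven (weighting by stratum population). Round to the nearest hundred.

15400

Σ Nₕ·x̄ₕ = 8500×40000 + 10500×19000 + 33000×21000
  = 340000000 + 199500000 + 693000000 = 1232500000
Σ Nₕ = 40000 + 19000 + 21000 = 80000
Overall mean = 1232500000 / 80000 = 15406.25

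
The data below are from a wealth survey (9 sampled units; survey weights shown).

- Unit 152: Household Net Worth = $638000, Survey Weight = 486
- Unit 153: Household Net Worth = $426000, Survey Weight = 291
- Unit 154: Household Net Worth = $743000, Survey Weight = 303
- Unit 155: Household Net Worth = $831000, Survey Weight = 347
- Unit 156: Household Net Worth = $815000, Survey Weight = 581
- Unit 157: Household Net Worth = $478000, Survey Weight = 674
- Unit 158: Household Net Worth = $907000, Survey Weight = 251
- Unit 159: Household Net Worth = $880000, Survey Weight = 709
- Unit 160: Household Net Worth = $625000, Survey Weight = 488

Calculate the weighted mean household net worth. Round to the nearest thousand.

Weighted sum = 2899784000
Sum of weights = 486 + 291 + 303 + 347 + 581 + 674 + 251 + 709 + 488 = 4130
Weighted mean = 2899784000 / 4130 = 702126.88

702000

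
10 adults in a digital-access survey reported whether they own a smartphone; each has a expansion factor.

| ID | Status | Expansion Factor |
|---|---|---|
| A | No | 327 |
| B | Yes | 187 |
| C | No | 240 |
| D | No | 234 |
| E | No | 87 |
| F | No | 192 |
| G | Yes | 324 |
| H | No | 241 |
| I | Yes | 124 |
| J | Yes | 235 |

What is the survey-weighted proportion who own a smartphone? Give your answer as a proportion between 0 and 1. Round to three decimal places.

0.397

Sum of weights for 'Yes' = 187 + 324 + 124 + 235 = 870
Total weight = 327 + 187 + 240 + 234 + 87 + 192 + 324 + 241 + 124 + 235 = 2191
Weighted proportion = 870 / 2191 = 0.39707896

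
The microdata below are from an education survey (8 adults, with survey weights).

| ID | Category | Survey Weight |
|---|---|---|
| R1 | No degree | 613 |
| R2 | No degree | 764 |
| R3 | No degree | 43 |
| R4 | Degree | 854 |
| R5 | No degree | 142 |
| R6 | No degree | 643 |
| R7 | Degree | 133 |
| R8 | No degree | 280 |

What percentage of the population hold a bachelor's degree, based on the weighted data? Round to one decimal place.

28.4

Sum of weights for 'Degree' = 854 + 133 = 987
Total weight = 3472
Weighted proportion = 987 / 3472 = 0.28427419 → 28.427419%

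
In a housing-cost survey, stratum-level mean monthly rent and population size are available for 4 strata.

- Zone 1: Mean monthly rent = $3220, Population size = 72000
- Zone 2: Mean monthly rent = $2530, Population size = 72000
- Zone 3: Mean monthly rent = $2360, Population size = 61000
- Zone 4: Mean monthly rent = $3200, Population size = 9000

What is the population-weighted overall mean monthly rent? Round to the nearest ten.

Σ Nₕ·x̄ₕ = 3220×72000 + 2530×72000 + 2360×61000 + 3200×9000
  = 586760000
Σ Nₕ = 72000 + 72000 + 61000 + 9000 = 214000
Overall mean = 586760000 / 214000 = 2741.8692

2740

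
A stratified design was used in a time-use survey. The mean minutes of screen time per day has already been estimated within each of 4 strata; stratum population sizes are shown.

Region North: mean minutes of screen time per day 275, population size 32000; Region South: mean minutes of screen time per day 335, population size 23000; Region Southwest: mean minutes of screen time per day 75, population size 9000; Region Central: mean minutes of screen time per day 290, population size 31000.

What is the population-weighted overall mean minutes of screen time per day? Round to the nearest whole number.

Σ Nₕ·x̄ₕ = 275×32000 + 335×23000 + 75×9000 + 290×31000
  = 8800000 + 7705000 + 675000 + 8990000 = 26170000
Σ Nₕ = 32000 + 23000 + 9000 + 31000 = 95000
Overall mean = 26170000 / 95000 = 275.47368

275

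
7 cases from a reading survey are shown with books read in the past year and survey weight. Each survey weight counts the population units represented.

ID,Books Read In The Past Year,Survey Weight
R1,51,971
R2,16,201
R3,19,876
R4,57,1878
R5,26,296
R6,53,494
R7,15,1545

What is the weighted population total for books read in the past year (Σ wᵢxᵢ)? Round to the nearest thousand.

Weighted total = 233480

233000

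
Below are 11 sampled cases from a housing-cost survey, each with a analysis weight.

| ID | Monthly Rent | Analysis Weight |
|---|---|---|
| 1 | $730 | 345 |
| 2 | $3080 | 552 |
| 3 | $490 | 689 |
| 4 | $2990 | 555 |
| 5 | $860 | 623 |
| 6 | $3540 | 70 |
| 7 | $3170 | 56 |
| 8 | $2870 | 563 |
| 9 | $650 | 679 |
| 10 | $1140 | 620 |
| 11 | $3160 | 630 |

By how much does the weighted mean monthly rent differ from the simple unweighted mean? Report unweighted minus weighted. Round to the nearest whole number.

266

Unweighted sum = 730 + 3080 + 490 + 2990 + 860 + 3540 + 3170 + 2870 + 650 + 1140 + 3160 = 22680
Unweighted mean = 22680 / 11 = 2061.8182
Weighted sum = 730×345 + 3080×552 + 490×689 + 2990×555 + 860×623 + 3540×70 + 3170×56 + 2870×563 + 650×679 + 1140×620 + 3160×630
  = 251850 + 1700160 + 337610 + 1659450 + 535780 + 247800 + 177520 + 1615810 + 441350 + 706800 + 1990800 = 9664930
Sum of weights = 345 + 552 + 689 + 555 + 623 + 70 + 56 + 563 + 679 + 620 + 630 = 5382
Weighted mean = 9664930 / 5382 = 1795.7878
Difference (unweighted minus weighted) = 266.03037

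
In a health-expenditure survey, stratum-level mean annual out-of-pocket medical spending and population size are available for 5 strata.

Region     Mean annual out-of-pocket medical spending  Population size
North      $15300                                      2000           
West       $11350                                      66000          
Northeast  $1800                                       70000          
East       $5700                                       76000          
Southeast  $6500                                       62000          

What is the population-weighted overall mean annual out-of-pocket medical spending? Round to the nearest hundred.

6300

Σ Nₕ·x̄ₕ = 1741900000
Σ Nₕ = 2000 + 66000 + 70000 + 76000 + 62000 = 276000
Overall mean = 1741900000 / 276000 = 6311.2319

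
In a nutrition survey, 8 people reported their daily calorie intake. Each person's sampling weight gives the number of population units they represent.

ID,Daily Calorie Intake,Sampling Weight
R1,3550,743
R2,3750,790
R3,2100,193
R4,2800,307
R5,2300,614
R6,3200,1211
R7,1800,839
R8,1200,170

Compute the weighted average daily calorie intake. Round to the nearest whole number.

2849

Weighted sum = 3550×743 + 3750×790 + 2100×193 + 2800×307 + 2300×614 + 3200×1211 + 1800×839 + 1200×170
  = 2637650 + 2962500 + 405300 + 859600 + 1412200 + 3875200 + 1510200 + 204000 = 13866650
Sum of weights = 743 + 790 + 193 + 307 + 614 + 1211 + 839 + 170 = 4867
Weighted mean = 13866650 / 4867 = 2849.1165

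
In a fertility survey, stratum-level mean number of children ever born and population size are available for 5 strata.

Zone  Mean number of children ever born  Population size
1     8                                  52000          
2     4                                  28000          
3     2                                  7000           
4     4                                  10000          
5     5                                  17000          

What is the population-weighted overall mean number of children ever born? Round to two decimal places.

5.85

Σ Nₕ·x̄ₕ = 8×52000 + 4×28000 + 2×7000 + 4×10000 + 5×17000
  = 667000
Σ Nₕ = 52000 + 28000 + 7000 + 10000 + 17000 = 114000
Overall mean = 667000 / 114000 = 5.8508772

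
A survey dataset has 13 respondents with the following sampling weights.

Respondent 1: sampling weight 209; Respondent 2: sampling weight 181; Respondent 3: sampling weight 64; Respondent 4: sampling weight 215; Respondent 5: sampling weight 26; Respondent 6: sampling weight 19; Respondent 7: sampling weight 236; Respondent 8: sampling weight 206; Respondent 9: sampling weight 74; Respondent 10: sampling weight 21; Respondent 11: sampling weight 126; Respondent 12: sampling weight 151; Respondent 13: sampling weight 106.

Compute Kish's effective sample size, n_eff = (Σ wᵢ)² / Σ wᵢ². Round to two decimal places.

9.48

Σ wᵢ = 1634
Σ wᵢ² = 281762
n_eff = 1634² / 281762 = 2669956 / 281762 = 9.4759265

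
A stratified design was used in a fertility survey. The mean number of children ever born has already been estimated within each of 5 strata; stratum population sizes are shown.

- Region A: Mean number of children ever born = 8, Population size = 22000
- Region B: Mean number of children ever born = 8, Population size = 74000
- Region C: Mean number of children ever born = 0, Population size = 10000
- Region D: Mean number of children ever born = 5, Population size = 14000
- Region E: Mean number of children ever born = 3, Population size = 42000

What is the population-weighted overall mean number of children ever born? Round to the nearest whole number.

6

Σ Nₕ·x̄ₕ = 964000
Σ Nₕ = 22000 + 74000 + 10000 + 14000 + 42000 = 162000
Overall mean = 964000 / 162000 = 5.9506173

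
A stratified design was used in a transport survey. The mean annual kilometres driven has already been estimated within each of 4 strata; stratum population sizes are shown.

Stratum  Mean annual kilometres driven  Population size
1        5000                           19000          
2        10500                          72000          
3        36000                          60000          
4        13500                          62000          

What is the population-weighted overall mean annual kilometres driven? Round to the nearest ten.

Σ Nₕ·x̄ₕ = 5000×19000 + 10500×72000 + 36000×60000 + 13500×62000
  = 3848000000
Σ Nₕ = 19000 + 72000 + 60000 + 62000 = 213000
Overall mean = 3848000000 / 213000 = 18065.728

18070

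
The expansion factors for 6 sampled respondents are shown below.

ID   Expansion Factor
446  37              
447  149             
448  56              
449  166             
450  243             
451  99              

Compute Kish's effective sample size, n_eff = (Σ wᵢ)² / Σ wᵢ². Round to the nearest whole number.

5

Σ wᵢ = 37 + 149 + 56 + 166 + 243 + 99 = 750
Σ wᵢ² = 1369 + 22201 + 3136 + 27556 + 59049 + 9801 = 123112
n_eff = 750² / 123112 = 562500 / 123112 = 4.5690103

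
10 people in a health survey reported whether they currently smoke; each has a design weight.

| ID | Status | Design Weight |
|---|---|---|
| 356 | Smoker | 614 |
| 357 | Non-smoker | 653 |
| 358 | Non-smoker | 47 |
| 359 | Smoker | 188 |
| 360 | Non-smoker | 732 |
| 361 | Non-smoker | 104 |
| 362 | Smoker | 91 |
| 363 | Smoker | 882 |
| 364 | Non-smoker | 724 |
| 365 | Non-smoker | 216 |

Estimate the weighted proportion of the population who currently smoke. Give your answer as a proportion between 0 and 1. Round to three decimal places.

0.418

Sum of weights for 'Smoker' = 614 + 188 + 91 + 882 = 1775
Total weight = 4251
Weighted proportion = 1775 / 4251 = 0.41754881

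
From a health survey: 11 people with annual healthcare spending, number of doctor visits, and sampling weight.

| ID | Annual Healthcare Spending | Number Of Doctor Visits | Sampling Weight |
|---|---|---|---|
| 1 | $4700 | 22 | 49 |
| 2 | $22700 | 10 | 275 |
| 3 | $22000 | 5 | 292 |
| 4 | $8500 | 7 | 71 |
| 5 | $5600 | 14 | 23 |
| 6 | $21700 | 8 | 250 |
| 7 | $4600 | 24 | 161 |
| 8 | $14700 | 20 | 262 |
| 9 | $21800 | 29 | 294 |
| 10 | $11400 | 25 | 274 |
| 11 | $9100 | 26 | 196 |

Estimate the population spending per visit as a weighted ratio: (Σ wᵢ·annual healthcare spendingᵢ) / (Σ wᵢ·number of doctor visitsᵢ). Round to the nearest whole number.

Σ wᵢ·y = 4700×49 + 22700×275 + 22000×292 + 8500×71 + 5600×23 + 21700×250 + 4600×161 + 14700×262 + 21800×294 + 11400×274 + 9100×196
  = 34962500
Σ wᵢ·x = 22×49 + 10×275 + 5×292 + 7×71 + 14×23 + 8×250 + 24×161 + 20×262 + 29×294 + 25×274 + 26×196
  = 37683
Ratio = 34962500 / 37683 = 927.80564

928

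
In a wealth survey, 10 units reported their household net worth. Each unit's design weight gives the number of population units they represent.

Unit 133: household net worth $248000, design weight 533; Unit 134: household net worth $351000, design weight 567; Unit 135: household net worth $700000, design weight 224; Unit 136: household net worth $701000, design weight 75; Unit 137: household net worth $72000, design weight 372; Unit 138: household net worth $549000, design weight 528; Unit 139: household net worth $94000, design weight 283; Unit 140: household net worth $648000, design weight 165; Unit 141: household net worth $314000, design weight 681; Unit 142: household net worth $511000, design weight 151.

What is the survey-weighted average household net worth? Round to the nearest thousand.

358000

Weighted sum = 248000×533 + 351000×567 + 700000×224 + 701000×75 + 72000×372 + 549000×528 + 94000×283 + 648000×165 + 314000×681 + 511000×151
  = 1281749000
Sum of weights = 3579
Weighted mean = 1281749000 / 3579 = 358130.48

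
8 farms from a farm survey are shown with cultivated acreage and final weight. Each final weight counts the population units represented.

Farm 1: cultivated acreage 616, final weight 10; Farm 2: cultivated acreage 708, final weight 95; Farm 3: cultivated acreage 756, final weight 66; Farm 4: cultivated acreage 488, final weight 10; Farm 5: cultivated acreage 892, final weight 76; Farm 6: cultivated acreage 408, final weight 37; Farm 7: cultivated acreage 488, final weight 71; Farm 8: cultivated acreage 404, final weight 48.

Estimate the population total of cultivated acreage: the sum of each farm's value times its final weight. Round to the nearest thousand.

Weighted total = 265124

265000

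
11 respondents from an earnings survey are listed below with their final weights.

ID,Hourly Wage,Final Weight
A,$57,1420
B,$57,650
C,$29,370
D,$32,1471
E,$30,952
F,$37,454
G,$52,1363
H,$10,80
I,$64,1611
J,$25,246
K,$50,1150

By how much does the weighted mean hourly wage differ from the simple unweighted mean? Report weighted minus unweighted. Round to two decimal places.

Unweighted sum = 57 + 57 + 29 + 32 + 30 + 37 + 52 + 10 + 64 + 25 + 50 = 443
Unweighted mean = 443 / 11 = 40.272727
Weighted sum = 57×1420 + 57×650 + 29×370 + 32×1471 + 30×952 + 37×454 + 52×1363 + 10×80 + 64×1611 + 25×246 + 50×1150
  = 80940 + 37050 + 10730 + 47072 + 28560 + 16798 + 70876 + 800 + 103104 + 6150 + 57500 = 459580
Sum of weights = 1420 + 650 + 370 + 1471 + 952 + 454 + 1363 + 80 + 1611 + 246 + 1150 = 9767
Weighted mean = 459580 / 9767 = 47.054367
Difference (weighted minus unweighted) = 6.7816395

6.78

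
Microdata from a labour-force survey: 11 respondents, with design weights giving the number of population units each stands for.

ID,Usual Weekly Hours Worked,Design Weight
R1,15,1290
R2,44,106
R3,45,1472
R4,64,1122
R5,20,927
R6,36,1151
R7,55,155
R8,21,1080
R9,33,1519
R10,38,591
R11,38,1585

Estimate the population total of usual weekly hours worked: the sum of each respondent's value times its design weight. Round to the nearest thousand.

Weighted total = 386058

386000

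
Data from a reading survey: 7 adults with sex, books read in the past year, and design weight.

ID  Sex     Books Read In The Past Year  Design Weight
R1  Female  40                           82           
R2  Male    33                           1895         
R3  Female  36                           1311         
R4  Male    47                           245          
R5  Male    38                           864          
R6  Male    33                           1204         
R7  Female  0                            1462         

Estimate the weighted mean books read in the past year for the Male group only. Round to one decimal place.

34.8

Male rows: R2, R4, R5, R6
Weighted sum = 33×1895 + 47×245 + 38×864 + 33×1204
  = 62535 + 11515 + 32832 + 39732 = 146614
Sum of weights = 1895 + 245 + 864 + 1204 = 4208
Weighted mean = 146614 / 4208 = 34.84173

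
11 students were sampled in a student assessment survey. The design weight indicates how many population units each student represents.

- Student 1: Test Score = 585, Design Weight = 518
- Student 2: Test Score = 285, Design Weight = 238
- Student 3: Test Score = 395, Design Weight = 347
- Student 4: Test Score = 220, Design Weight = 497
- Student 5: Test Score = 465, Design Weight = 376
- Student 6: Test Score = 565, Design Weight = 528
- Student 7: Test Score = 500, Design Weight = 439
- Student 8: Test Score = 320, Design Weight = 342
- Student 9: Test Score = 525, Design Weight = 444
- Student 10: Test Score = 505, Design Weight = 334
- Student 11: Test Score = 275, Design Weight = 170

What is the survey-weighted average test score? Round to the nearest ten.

440

Weighted sum = 1867885
Sum of weights = 518 + 238 + 347 + 497 + 376 + 528 + 439 + 342 + 444 + 334 + 170 = 4233
Weighted mean = 1867885 / 4233 = 441.26742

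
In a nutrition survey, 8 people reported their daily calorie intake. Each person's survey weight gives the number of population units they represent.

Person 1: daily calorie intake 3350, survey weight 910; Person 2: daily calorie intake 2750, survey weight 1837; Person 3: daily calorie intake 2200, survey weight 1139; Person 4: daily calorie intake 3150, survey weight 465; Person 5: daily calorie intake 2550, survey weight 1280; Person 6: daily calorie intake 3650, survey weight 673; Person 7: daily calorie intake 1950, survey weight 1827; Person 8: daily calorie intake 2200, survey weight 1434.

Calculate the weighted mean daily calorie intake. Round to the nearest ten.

2560

Weighted sum = 3350×910 + 2750×1837 + 2200×1139 + 3150×465 + 2550×1280 + 3650×673 + 1950×1827 + 2200×1434
  = 3048500 + 5051750 + 2505800 + 1464750 + 3264000 + 2456450 + 3562650 + 3154800 = 24508700
Sum of weights = 910 + 1837 + 1139 + 465 + 1280 + 673 + 1827 + 1434 = 9565
Weighted mean = 24508700 / 9565 = 2562.3314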